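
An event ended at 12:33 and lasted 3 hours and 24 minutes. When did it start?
Starting time: 12:33 = 33 total minutes past 12:00
Subtracting: 3 hours and 24 minutes = 204 minutes
33 - 204 = -171 (negative, add 12 hours = 720) = 549 minutes
= 9 hours and 9 minutes past 12:00 = 9:09

Final answer: 9:09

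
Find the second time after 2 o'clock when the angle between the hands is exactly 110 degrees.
At t minutes past 2:00, the hour hand is at 30 x 2 + 0.5t degrees and the minute hand is at 6t degrees.
The smaller angle between them is 110 degrees when |30H - 5.5t| = 110 or |30H - 5.5t| = 250.
With H = 2, solve 30 x 2 - 5.5t = +/- target for each target:
  t = (30 x 2 - 110) / 5.5 = -9.09 (outside (0, 60))
  t = (30 x 2 + 110) / 5.5 = 30.91
  t = (30 x 2 - 250) / 5.5 = -34.55 (outside (0, 60))
  t = (30 x 2 + 250) / 5.5 = 56.36
Valid solutions in (0, 60): {30.91, 56.36} minutes.
The second occurrence is t = 56.36 minutes.
The hands form a 110-degree angle at 56.36 minutes past 2:00.

Final answer: 56.36 minutes past 2:00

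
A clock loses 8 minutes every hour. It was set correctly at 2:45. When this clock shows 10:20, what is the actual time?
For every 60 true minutes, the faulty clock advances 52 minutes, so 1 faulty-clock minute corresponds to 60/52 true minutes.
From 2:45 to 10:20 on the faulty dial is 455 minutes.
True elapsed: 455 x 60/52 = 525 minutes = 8 hours and 45 minutes.
True time: 2:45 + 8 hours and 45 minutes = 11:30.

Final answer: 11:30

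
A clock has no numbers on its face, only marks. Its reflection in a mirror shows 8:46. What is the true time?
Reflection across the vertical (12-6) axis maps a hand at angle A degrees to (360 - A) degrees, which sends a reading of T minutes past 12:00 to (720 - T) minutes past 12:00.
Mirror reads 8:46 = 526 minutes past 12:00.
Actual time: (720 - 526) mod 720 = 194 minutes = 3:14.

Final answer: 3:14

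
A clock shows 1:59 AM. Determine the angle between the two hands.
Hour hand position: 1 x 30 + 59 x 0.5 = 59.5 degrees
Minute hand position: 59 x 6 = 354 degrees
Difference: |59.5 - 354| = 294.5 degrees
Since 294.5 > 180, the smaller angle is 360 - 294.5 = 65.5 degrees

Final answer: 65.5 degrees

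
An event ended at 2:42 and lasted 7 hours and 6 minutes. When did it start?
Starting time: 2:42 = 162 total minutes past 12:00
Subtracting: 7 hours and 6 minutes = 426 minutes
162 - 426 = -264 (negative, add 12 hours = 720) = 456 minutes
= 7 hours and 36 minutes past 12:00 = 7:36

Final answer: 7:36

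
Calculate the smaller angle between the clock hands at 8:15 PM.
Hour hand position: 8 x 30 + 15 x 0.5 = 247.5 degrees
Minute hand position: 15 x 6 = 90 degrees
Difference: |247.5 - 90| = 157.5 degrees
The angle between the hands is 157.5 degrees

Final answer: 157.5 degrees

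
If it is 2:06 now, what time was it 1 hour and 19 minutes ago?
Starting time: 2:06 = 126 total minutes past 12:00
Subtracting: 1 hour and 19 minutes = 79 minutes
126 - 79 = 47 minutes
= 47 minutes past 12:00 = 12:47

Final answer: 12:47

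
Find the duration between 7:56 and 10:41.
From 7:56 to 10:41:
(10 x 60 + 41) - (7 x 60 + 56) = 641 - 476 = 165 minutes
= 2 hours and 45 minutes

Final answer: 2 hours and 45 minutes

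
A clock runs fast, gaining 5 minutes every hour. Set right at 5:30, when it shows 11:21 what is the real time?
For every 60 true minutes, the faulty clock advances 65 minutes, so 1 faulty-clock minute corresponds to 60/65 true minutes.
From 5:30 to 11:21 on the faulty dial is 351 minutes.
True elapsed: 351 x 60/65 = 324 minutes = 5 hours and 24 minutes.
True time: 5:30 + 5 hours and 24 minutes = 10:54.

Final answer: 10:54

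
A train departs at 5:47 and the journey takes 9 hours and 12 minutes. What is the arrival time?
Starting time: 5:47
Adding 12 minutes to 47 minutes: 47 + 12 = 59 minutes
Adding 9 hours: 5 + 9 = 14 - 12 = 2
Final time: 2:59

Final answer: 2:59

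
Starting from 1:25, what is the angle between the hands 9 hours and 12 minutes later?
First find the time 9 hours and 12 minutes after 1:25.
Total minutes: 1 x 60 + 25 + 9 x 60 + 12 = 637.
637 mod 720 = 637 minutes = 10:37.
Now compute the angle at 10:37:
Hour hand: 10 x 30 + 37 x 0.5 = 318.5 degrees
Minute hand: 37 x 6 = 222 degrees
Difference: |318.5 - 222| = 96.5 degrees
The angle is 96.5 degrees

Final answer: 96.5 degrees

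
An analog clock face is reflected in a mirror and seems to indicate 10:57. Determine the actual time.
Reflection across the vertical (12-6) axis maps a hand at angle A degrees to (360 - A) degrees, which sends a reading of T minutes past 12:00 to (720 - T) minutes past 12:00.
Mirror reads 10:57 = 657 minutes past 12:00.
Actual time: (720 - 657) mod 720 = 63 minutes = 1:03.

Final answer: 1:03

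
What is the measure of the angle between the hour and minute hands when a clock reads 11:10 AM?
Hour hand position: 11 x 30 + 10 x 0.5 = 335 degrees
Minute hand position: 10 x 6 = 60 degrees
Difference: |335 - 60| = 275 degrees
Since 275 > 180, the smaller angle is 360 - 275 = 85 degrees

Final answer: 85 degrees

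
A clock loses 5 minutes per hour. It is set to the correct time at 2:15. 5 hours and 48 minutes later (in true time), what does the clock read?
For every 60 true minutes, the faulty clock advances 60 - 5 = 55 minutes.
True elapsed: 5 hours and 48 minutes = 348 minutes.
Faulty clock advances: 348 x 55/60 = 319 minutes (drift: 29 minutes behind).
Shown time: 2:15 + 319 minutes = 7:34.

Final answer: 7:34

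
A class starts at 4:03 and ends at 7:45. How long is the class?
From 4:03 to 7:45:
(7 x 60 + 45) - (4 x 60 + 3) = 465 - 243 = 222 minutes
= 3 hours and 42 minutes

Final answer: 3 hours and 42 minutes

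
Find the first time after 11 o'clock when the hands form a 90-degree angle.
At t minutes past 11:00, the hour hand is at 30 x 11 + 0.5t degrees and the minute hand is at 6t degrees.
The smaller angle between them is 90 degrees when |30H - 5.5t| = 90 or |30H - 5.5t| = 270.
With H = 11, solve 30 x 11 - 5.5t = +/- target for each target:
  t = (30 x 11 - 90) / 5.5 = 43.64
  t = (30 x 11 + 90) / 5.5 = 76.36 (outside (0, 60))
  t = (30 x 11 - 270) / 5.5 = 10.91
  t = (30 x 11 + 270) / 5.5 = 109.09 (outside (0, 60))
Valid solutions in (0, 60): {10.91, 43.64} minutes.
First occurrence: t = 10.91 minutes.
The hands are at right angles at 10.91 minutes past 11:00.

Final answer: 10.91 minutes past 11:00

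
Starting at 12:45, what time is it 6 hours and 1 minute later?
Starting time: 12:45
Adding 1 minute to 45 minutes: 45 + 1 = 46 minutes
Adding 6 hours: 12 + 6 = 18 - 12 = 6
Final time: 6:46

Final answer: 6:46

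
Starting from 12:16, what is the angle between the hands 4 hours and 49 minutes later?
First find the time 4 hours and 49 minutes after 12:16.
Total minutes: 12 x 60 + 16 + 4 x 60 + 49 = 1025.
1025 mod 720 = 305 minutes = 5:05.
Now compute the angle at 5:05:
Hour hand: 5 x 30 + 5 x 0.5 = 152.5 degrees
Minute hand: 5 x 6 = 30 degrees
Difference: |152.5 - 30| = 122.5 degrees
The angle is 122.5 degrees

Final answer: 122.5 degrees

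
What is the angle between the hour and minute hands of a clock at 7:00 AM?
Hour hand position: 7 x 30 + 0 x 0.5 = 210 degrees
Minute hand position: 0 x 6 = 0 degrees
Difference: |210 - 0| = 210 degrees
Since 210 > 180, the smaller angle is 360 - 210 = 150 degrees

Final answer: 150 degrees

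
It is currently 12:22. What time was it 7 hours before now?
Starting time: 12:22 = 22 total minutes past 12:00
Subtracting: 7 hours = 420 minutes
22 - 420 = -398 (negative, add 12 hours = 720) = 322 minutes
= 5 hours and 22 minutes past 12:00 = 5:22

Final answer: 5:22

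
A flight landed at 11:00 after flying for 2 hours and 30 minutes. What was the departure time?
Starting time: 11:00 = 660 total minutes past 12:00
Subtracting: 2 hours and 30 minutes = 150 minutes
660 - 150 = 510 minutes
= 8 hours and 30 minutes past 12:00 = 8:30

Final answer: 8:30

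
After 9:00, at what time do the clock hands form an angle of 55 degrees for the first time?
At t minutes past 9:00, the hour hand is at 30 x 9 + 0.5t degrees and the minute hand is at 6t degrees.
The smaller angle between them is 55 degrees when |30H - 5.5t| = 55 or |30H - 5.5t| = 305.
With H = 9, solve 30 x 9 - 5.5t = +/- target for each target:
  t = (30 x 9 - 55) / 5.5 = 39.09
  t = (30 x 9 + 55) / 5.5 = 59.09
  t = (30 x 9 - 305) / 5.5 = -6.36 (outside (0, 60))
  t = (30 x 9 + 305) / 5.5 = 104.55 (outside (0, 60))
Valid solutions in (0, 60): {39.09, 59.09} minutes.
The first occurrence is t = 39.09 minutes.
The hands form a 55-degree angle at 39.09 minutes past 9:00.

Final answer: 39.09 minutes past 9:00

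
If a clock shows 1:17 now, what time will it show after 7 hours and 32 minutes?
Starting time: 1:17
Adding 32 minutes to 17 minutes: 17 + 32 = 49 minutes
Adding 7 hours: 1 + 7 = 8
Final time: 8:49

Final answer: 8:49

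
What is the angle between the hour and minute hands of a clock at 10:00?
Hour hand position: 10 x 30 + 0 x 0.5 = 300 degrees
Minute hand position: 0 x 6 = 0 degrees
Difference: |300 - 0| = 300 degrees
Since 300 > 180, the smaller angle is 360 - 300 = 60 degrees

Final answer: 60 degrees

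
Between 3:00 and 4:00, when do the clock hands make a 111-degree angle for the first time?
At t minutes past 3:00, the hour hand is at 30 x 3 + 0.5t degrees and the minute hand is at 6t degrees.
The smaller angle between them is 111 degrees when |30H - 5.5t| = 111 or |30H - 5.5t| = 249.
With H = 3, solve 30 x 3 - 5.5t = +/- target for each target:
  t = (30 x 3 - 111) / 5.5 = -3.82 (outside (0, 60))
  t = (30 x 3 + 111) / 5.5 = 36.55
  t = (30 x 3 - 249) / 5.5 = -28.91 (outside (0, 60))
  t = (30 x 3 + 249) / 5.5 = 61.64 (outside (0, 60))
Valid solutions in (0, 60): {36.55} minutes.
The first occurrence is t = 36.55 minutes.
The hands form a 111-degree angle at 36.55 minutes past 3:00.

Final answer: 36.55 minutes past 3:00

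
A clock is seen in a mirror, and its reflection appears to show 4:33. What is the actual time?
Reflection across the vertical (12-6) axis maps a hand at angle A degrees to (360 - A) degrees, which sends a reading of T minutes past 12:00 to (720 - T) minutes past 12:00.
Mirror reads 4:33 = 273 minutes past 12:00.
Actual time: (720 - 273) mod 720 = 447 minutes = 7:27.

Final answer: 7:27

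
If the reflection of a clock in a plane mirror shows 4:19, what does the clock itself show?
Reflection across the vertical (12-6) axis maps a hand at angle A degrees to (360 - A) degrees, which sends a reading of T minutes past 12:00 to (720 - T) minutes past 12:00.
Mirror reads 4:19 = 259 minutes past 12:00.
Actual time: (720 - 259) mod 720 = 461 minutes = 7:41.

Final answer: 7:41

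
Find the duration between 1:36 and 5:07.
From 1:36 to 5:07:
(5 x 60 + 7) - (1 x 60 + 36) = 307 - 96 = 211 minutes
= 3 hours and 31 minutes

Final answer: 3 hours and 31 minutes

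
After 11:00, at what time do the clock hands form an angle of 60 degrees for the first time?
At t minutes past 11:00, the hour hand is at 30 x 11 + 0.5t degrees and the minute hand is at 6t degrees.
The smaller angle between them is 60 degrees when |30H - 5.5t| = 60 or |30H - 5.5t| = 300.
With H = 11, solve 30 x 11 - 5.5t = +/- target for each target:
  t = (30 x 11 - 60) / 5.5 = 49.09
  t = (30 x 11 + 60) / 5.5 = 70.91 (outside (0, 60))
  t = (30 x 11 - 300) / 5.5 = 5.45
  t = (30 x 11 + 300) / 5.5 = 114.55 (outside (0, 60))
Valid solutions in (0, 60): {5.45, 49.09} minutes.
The first occurrence is t = 5.45 minutes.
The hands form a 60-degree angle at 5.45 minutes past 11:00.

Final answer: 5.45 minutes past 11:00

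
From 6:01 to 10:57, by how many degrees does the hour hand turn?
The hour hand moves 0.5 degrees per minute.
Time elapsed: 10:57 - 6:01 = 296 minutes
Angular displacement: 296 x 0.5 = 148 degrees

Final answer: 148 degrees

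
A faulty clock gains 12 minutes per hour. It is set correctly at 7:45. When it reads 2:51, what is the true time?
For every 60 true minutes, the faulty clock advances 72 minutes, so 1 faulty-clock minute corresponds to 60/72 true minutes.
From 7:45 to 2:51 on the faulty dial is 426 minutes.
True elapsed: 426 x 60/72 = 355 minutes = 5 hours and 55 minutes.
True time: 7:45 + 5 hours and 55 minutes = 1:40.

Final answer: 1:40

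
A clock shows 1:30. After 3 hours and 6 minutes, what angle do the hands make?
First find the time 3 hours and 6 minutes after 1:30.
Total minutes: 1 x 60 + 30 + 3 x 60 + 6 = 276.
276 mod 720 = 276 minutes = 4:36.
Now compute the angle at 4:36:
Hour hand: 4 x 30 + 36 x 0.5 = 138 degrees
Minute hand: 36 x 6 = 216 degrees
Difference: |138 - 216| = 78 degrees
The angle is 78 degrees

Final answer: 78 degrees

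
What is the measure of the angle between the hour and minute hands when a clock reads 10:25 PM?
Hour hand position: 10 x 30 + 25 x 0.5 = 312.5 degrees
Minute hand position: 25 x 6 = 150 degrees
Difference: |312.5 - 150| = 162.5 degrees
The angle between the hands is 162.5 degrees

Final answer: 162.5 degrees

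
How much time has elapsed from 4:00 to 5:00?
From 4:00 to 5:00:
(5 x 60 + 0) - (4 x 60 + 0) = 300 - 240 = 60 minutes
= 1 hour

Final answer: 1 hour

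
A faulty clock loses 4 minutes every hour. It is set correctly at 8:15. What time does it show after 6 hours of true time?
For every 60 true minutes, the faulty clock advances 60 - 4 = 56 minutes.
True elapsed: 6 hours = 360 minutes.
Faulty clock advances: 360 x 56/60 = 336 minutes (drift: 24 minutes behind).
Shown time: 8:15 + 336 minutes = 1:51.

Final answer: 1:51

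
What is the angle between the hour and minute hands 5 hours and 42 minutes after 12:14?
First find the time 5 hours and 42 minutes after 12:14.
Total minutes: 12 x 60 + 14 + 5 x 60 + 42 = 1076.
1076 mod 720 = 356 minutes = 5:56.
Now compute the angle at 5:56:
Hour hand: 5 x 30 + 56 x 0.5 = 178 degrees
Minute hand: 56 x 6 = 336 degrees
Difference: |178 - 336| = 158 degrees
The angle is 158 degrees

Final answer: 158 degrees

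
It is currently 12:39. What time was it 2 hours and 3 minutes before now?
Starting time: 12:39 = 39 total minutes past 12:00
Subtracting: 2 hours and 3 minutes = 123 minutes
39 - 123 = -84 (negative, add 12 hours = 720) = 636 minutes
= 10 hours and 36 minutes past 12:00 = 10:36

Final answer: 10:36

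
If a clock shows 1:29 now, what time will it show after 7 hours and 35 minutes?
Starting time: 1:29
Adding 35 minutes to 29 minutes: 29 + 35 = 64 minutes = 1 hour and 4 minutes
Adding 7 hours: 1 + 7 + 1 (carry) = 9
Final time: 9:04

Final answer: 9:04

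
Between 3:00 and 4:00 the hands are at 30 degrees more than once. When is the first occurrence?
At t minutes past 3:00, the hour hand is at 30 x 3 + 0.5t degrees and the minute hand is at 6t degrees.
The smaller angle between them is 30 degrees when |30H - 5.5t| = 30 or |30H - 5.5t| = 330.
With H = 3, solve 30 x 3 - 5.5t = +/- target for each target:
  t = (30 x 3 - 30) / 5.5 = 10.91
  t = (30 x 3 + 30) / 5.5 = 21.82
  t = (30 x 3 - 330) / 5.5 = -43.64 (outside (0, 60))
  t = (30 x 3 + 330) / 5.5 = 76.36 (outside (0, 60))
Valid solutions in (0, 60): {10.91, 21.82} minutes.
The first occurrence is t = 10.91 minutes.
The hands form a 30-degree angle at 10.91 minutes past 3:00.

Final answer: 10.91 minutes past 3:00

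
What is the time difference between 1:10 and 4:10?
From 1:10 to 4:10:
(4 x 60 + 10) - (1 x 60 + 10) = 250 - 70 = 180 minutes
= 3 hours

Final answer: 3 hours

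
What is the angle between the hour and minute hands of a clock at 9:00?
Hour hand position: 9 x 30 + 0 x 0.5 = 270 degrees
Minute hand position: 0 x 6 = 0 degrees
Difference: |270 - 0| = 270 degrees
Since 270 > 180, the smaller angle is 360 - 270 = 90 degrees

Final answer: 90 degrees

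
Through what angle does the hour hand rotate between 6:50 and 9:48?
The hour hand moves 0.5 degrees per minute.
Time elapsed: 9:48 - 6:50 = 178 minutes
Angular displacement: 178 x 0.5 = 89 degrees

Final answer: 89 degrees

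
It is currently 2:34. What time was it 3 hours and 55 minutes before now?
Starting time: 2:34 = 154 total minutes past 12:00
Subtracting: 3 hours and 55 minutes = 235 minutes
154 - 235 = -81 (negative, add 12 hours = 720) = 639 minutes
= 10 hours and 39 minutes past 12:00 = 10:39

Final answer: 10:39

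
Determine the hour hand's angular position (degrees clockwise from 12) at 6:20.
The hour hand moves 30 degrees per hour and 0.5 degrees per minute.
At 6:20: (6) x 30 + 20 x 0.5 = 180 + 10 = 190 degrees

Final answer: 190 degrees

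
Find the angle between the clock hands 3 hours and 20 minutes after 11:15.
First find the time 3 hours and 20 minutes after 11:15.
Total minutes: 11 x 60 + 15 + 3 x 60 + 20 = 875.
875 mod 720 = 155 minutes = 2:35.
Now compute the angle at 2:35:
Hour hand: 2 x 30 + 35 x 0.5 = 77.5 degrees
Minute hand: 35 x 6 = 210 degrees
Difference: |77.5 - 210| = 132.5 degrees
The angle is 132.5 degrees

Final answer: 132.5 degrees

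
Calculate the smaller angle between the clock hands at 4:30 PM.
Hour hand position: 4 x 30 + 30 x 0.5 = 135 degrees
Minute hand position: 30 x 6 = 180 degrees
Difference: |135 - 180| = 45 degrees
The angle between the hands is 45 degrees

Final answer: 45 degrees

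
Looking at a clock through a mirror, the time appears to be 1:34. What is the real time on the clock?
Reflection across the vertical (12-6) axis maps a hand at angle A degrees to (360 - A) degrees, which sends a reading of T minutes past 12:00 to (720 - T) minutes past 12:00.
Mirror reads 1:34 = 94 minutes past 12:00.
Actual time: (720 - 94) mod 720 = 626 minutes = 10:26.

Final answer: 10:26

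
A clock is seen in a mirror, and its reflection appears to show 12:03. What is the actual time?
Reflection across the vertical (12-6) axis maps a hand at angle A degrees to (360 - A) degrees, which sends a reading of T minutes past 12:00 to (720 - T) minutes past 12:00.
Mirror reads 12:03 = 3 minutes past 12:00.
Actual time: (720 - 3) mod 720 = 717 minutes = 11:57.

Final answer: 11:57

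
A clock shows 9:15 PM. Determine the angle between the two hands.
Hour hand position: 9 x 30 + 15 x 0.5 = 277.5 degrees
Minute hand position: 15 x 6 = 90 degrees
Difference: |277.5 - 90| = 187.5 degrees
Since 187.5 > 180, the smaller angle is 360 - 187.5 = 172.5 degrees

Final answer: 172.5 degrees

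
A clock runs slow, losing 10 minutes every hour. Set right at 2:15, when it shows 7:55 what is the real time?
For every 60 true minutes, the faulty clock advances 50 minutes, so 1 faulty-clock minute corresponds to 60/50 true minutes.
From 2:15 to 7:55 on the faulty dial is 340 minutes.
True elapsed: 340 x 60/50 = 408 minutes = 6 hours and 48 minutes.
True time: 2:15 + 6 hours and 48 minutes = 9:03.

Final answer: 9:03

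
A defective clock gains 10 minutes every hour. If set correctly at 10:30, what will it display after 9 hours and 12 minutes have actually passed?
For every 60 true minutes, the faulty clock advances 60 + 10 = 70 minutes.
True elapsed: 9 hours and 12 minutes = 552 minutes.
Faulty clock advances: 552 x 70/60 = 644 minutes (drift: 92 minutes ahead).
Shown time: 10:30 + 644 minutes = 9:14.

Final answer: 9:14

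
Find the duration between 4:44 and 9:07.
From 4:44 to 9:07:
(9 x 60 + 7) - (4 x 60 + 44) = 547 - 284 = 263 minutes
= 4 hours and 23 minutes

Final answer: 4 hours and 23 minutes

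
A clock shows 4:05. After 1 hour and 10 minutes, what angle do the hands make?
First find the time 1 hour and 10 minutes after 4:05.
Total minutes: 4 x 60 + 5 + 1 x 60 + 10 = 315.
315 mod 720 = 315 minutes = 5:15.
Now compute the angle at 5:15:
Hour hand: 5 x 30 + 15 x 0.5 = 157.5 degrees
Minute hand: 15 x 6 = 90 degrees
Difference: |157.5 - 90| = 67.5 degrees
The angle is 67.5 degrees

Final answer: 67.5 degrees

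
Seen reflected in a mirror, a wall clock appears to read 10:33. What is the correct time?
Reflection across the vertical (12-6) axis maps a hand at angle A degrees to (360 - A) degrees, which sends a reading of T minutes past 12:00 to (720 - T) minutes past 12:00.
Mirror reads 10:33 = 633 minutes past 12:00.
Actual time: (720 - 633) mod 720 = 87 minutes = 1:27.

Final answer: 1:27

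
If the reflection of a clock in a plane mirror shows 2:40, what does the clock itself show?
Reflection across the vertical (12-6) axis maps a hand at angle A degrees to (360 - A) degrees, which sends a reading of T minutes past 12:00 to (720 - T) minutes past 12:00.
Mirror reads 2:40 = 160 minutes past 12:00.
Actual time: (720 - 160) mod 720 = 560 minutes = 9:20.

Final answer: 9:20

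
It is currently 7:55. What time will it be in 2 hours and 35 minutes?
Starting time: 7:55
Adding 35 minutes to 55 minutes: 55 + 35 = 90 minutes = 1 hour and 30 minutes
Adding 2 hours: 7 + 2 + 1 (carry) = 10
Final time: 10:30

Final answer: 10:30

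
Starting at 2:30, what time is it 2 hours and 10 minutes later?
Starting time: 2:30
Adding 10 minutes to 30 minutes: 30 + 10 = 40 minutes
Adding 2 hours: 2 + 2 = 4
Final time: 4:40

Final answer: 4:40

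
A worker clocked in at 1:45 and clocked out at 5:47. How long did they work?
From 1:45 to 5:47:
(5 x 60 + 47) - (1 x 60 + 45) = 347 - 105 = 242 minutes
= 4 hours and 2 minutes

Final answer: 4 hours and 2 minutes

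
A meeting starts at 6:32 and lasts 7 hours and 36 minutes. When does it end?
Starting time: 6:32
Adding 36 minutes to 32 minutes: 32 + 36 = 68 minutes = 1 hour and 8 minutes
Adding 7 hours: 6 + 7 + 1 (carry) = 14 - 12 = 2
Final time: 2:08

Final answer: 2:08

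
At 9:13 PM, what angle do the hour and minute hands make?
Hour hand position: 9 x 30 + 13 x 0.5 = 276.5 degrees
Minute hand position: 13 x 6 = 78 degrees
Difference: |276.5 - 78| = 198.5 degrees
Since 198.5 > 180, the smaller angle is 360 - 198.5 = 161.5 degrees

Final answer: 161.5 degrees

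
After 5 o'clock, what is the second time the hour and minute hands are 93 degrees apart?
At t minutes past 5:00, the hour hand is at 30 x 5 + 0.5t degrees and the minute hand is at 6t degrees.
The smaller angle between them is 93 degrees when |30H - 5.5t| = 93 or |30H - 5.5t| = 267.
With H = 5, solve 30 x 5 - 5.5t = +/- target for each target:
  t = (30 x 5 - 93) / 5.5 = 10.36
  t = (30 x 5 + 93) / 5.5 = 44.18
  t = (30 x 5 - 267) / 5.5 = -21.27 (outside (0, 60))
  t = (30 x 5 + 267) / 5.5 = 75.82 (outside (0, 60))
Valid solutions in (0, 60): {10.36, 44.18} minutes.
The second occurrence is t = 44.18 minutes.
The hands form a 93-degree angle at 44.18 minutes past 5:00.

Final answer: 44.18 minutes past 5:00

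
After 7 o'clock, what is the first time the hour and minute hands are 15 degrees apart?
At t minutes past 7:00, the hour hand is at 30 x 7 + 0.5t degrees and the minute hand is at 6t degrees.
The smaller angle between them is 15 degrees when |30H - 5.5t| = 15 or |30H - 5.5t| = 345.
With H = 7, solve 30 x 7 - 5.5t = +/- target for each target:
  t = (30 x 7 - 15) / 5.5 = 35.45
  t = (30 x 7 + 15) / 5.5 = 40.91
  t = (30 x 7 - 345) / 5.5 = -24.55 (outside (0, 60))
  t = (30 x 7 + 345) / 5.5 = 100.91 (outside (0, 60))
Valid solutions in (0, 60): {35.45, 40.91} minutes.
The first occurrence is t = 35.45 minutes.
The hands form a 15-degree angle at 35.45 minutes past 7:00.

Final answer: 35.45 minutes past 7:00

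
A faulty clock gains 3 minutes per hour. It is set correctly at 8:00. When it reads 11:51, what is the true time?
For every 60 true minutes, the faulty clock advances 63 minutes, so 1 faulty-clock minute corresponds to 60/63 true minutes.
From 8:00 to 11:51 on the faulty dial is 231 minutes.
True elapsed: 231 x 60/63 = 220 minutes = 3 hours and 40 minutes.
True time: 8:00 + 3 hours and 40 minutes = 11:40.

Final answer: 11:40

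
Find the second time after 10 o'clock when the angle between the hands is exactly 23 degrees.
At t minutes past 10:00, the hour hand is at 30 x 10 + 0.5t degrees and the minute hand is at 6t degrees.
The smaller angle between them is 23 degrees when |30H - 5.5t| = 23 or |30H - 5.5t| = 337.
With H = 10, solve 30 x 10 - 5.5t = +/- target for each target:
  t = (30 x 10 - 23) / 5.5 = 50.36
  t = (30 x 10 + 23) / 5.5 = 58.73
  t = (30 x 10 - 337) / 5.5 = -6.73 (outside (0, 60))
  t = (30 x 10 + 337) / 5.5 = 115.82 (outside (0, 60))
Valid solutions in (0, 60): {50.36, 58.73} minutes.
The second occurrence is t = 58.73 minutes.
The hands form a 23-degree angle at 58.73 minutes past 10:00.

Final answer: 58.73 minutes past 10:00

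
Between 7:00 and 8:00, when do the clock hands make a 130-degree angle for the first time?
At t minutes past 7:00, the hour hand is at 30 x 7 + 0.5t degrees and the minute hand is at 6t degrees.
The smaller angle between them is 130 degrees when |30H - 5.5t| = 130 or |30H - 5.5t| = 230.
With H = 7, solve 30 x 7 - 5.5t = +/- target for each target:
  t = (30 x 7 - 130) / 5.5 = 14.55
  t = (30 x 7 + 130) / 5.5 = 61.82 (outside (0, 60))
  t = (30 x 7 - 230) / 5.5 = -3.64 (outside (0, 60))
  t = (30 x 7 + 230) / 5.5 = 80 (outside (0, 60))
Valid solutions in (0, 60): {14.55} minutes.
The first occurrence is t = 14.55 minutes.
The hands form a 130-degree angle at 14.55 minutes past 7:00.

Final answer: 14.55 minutes past 7:00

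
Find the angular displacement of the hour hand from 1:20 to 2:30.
The hour hand moves 0.5 degrees per minute.
Time elapsed: 2:30 - 1:20 = 70 minutes
Angular displacement: 70 x 0.5 = 35 degrees

Final answer: 35 degrees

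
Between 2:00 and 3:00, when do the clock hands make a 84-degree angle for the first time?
At t minutes past 2:00, the hour hand is at 30 x 2 + 0.5t degrees and the minute hand is at 6t degrees.
The smaller angle between them is 84 degrees when |30H - 5.5t| = 84 or |30H - 5.5t| = 276.
With H = 2, solve 30 x 2 - 5.5t = +/- target for each target:
  t = (30 x 2 - 84) / 5.5 = -4.36 (outside (0, 60))
  t = (30 x 2 + 84) / 5.5 = 26.18
  t = (30 x 2 - 276) / 5.5 = -39.27 (outside (0, 60))
  t = (30 x 2 + 276) / 5.5 = 61.09 (outside (0, 60))
Valid solutions in (0, 60): {26.18} minutes.
The first occurrence is t = 26.18 minutes.
The hands form a 84-degree angle at 26.18 minutes past 2:00.

Final answer: 26.18 minutes past 2:00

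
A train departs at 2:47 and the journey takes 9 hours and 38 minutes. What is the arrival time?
Starting time: 2:47
Adding 38 minutes to 47 minutes: 47 + 38 = 85 minutes = 1 hour and 25 minutes
Adding 9 hours: 2 + 9 + 1 (carry) = 12
Final time: 12:25

Final answer: 12:25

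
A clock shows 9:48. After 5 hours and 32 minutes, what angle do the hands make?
First find the time 5 hours and 32 minutes after 9:48.
Total minutes: 9 x 60 + 48 + 5 x 60 + 32 = 920.
920 mod 720 = 200 minutes = 3:20.
Now compute the angle at 3:20:
Hour hand: 3 x 30 + 20 x 0.5 = 100 degrees
Minute hand: 20 x 6 = 120 degrees
Difference: |100 - 120| = 20 degrees
The angle is 20 degrees

Final answer: 20 degrees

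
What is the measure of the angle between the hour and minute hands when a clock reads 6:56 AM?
Hour hand position: 6 x 30 + 56 x 0.5 = 208 degrees
Minute hand position: 56 x 6 = 336 degrees
Difference: |208 - 336| = 128 degrees
The angle between the hands is 128 degrees

Final answer: 128 degrees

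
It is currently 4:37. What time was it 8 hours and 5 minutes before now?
Starting time: 4:37 = 277 total minutes past 12:00
Subtracting: 8 hours and 5 minutes = 485 minutes
277 - 485 = -208 (negative, add 12 hours = 720) = 512 minutes
= 8 hours and 32 minutes past 12:00 = 8:32

Final answer: 8:32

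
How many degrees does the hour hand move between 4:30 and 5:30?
The hour hand moves 0.5 degrees per minute.
Time elapsed: 5:30 - 4:30 = 60 minutes
Angular displacement: 60 x 0.5 = 30 degrees

Final answer: 30 degrees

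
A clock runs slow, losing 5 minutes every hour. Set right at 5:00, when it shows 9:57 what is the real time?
For every 60 true minutes, the faulty clock advances 55 minutes, so 1 faulty-clock minute corresponds to 60/55 true minutes.
From 5:00 to 9:57 on the faulty dial is 297 minutes.
True elapsed: 297 x 60/55 = 324 minutes = 5 hours and 24 minutes.
True time: 5:00 + 5 hours and 24 minutes = 10:24.

Final answer: 10:24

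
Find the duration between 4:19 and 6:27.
From 4:19 to 6:27:
(6 x 60 + 27) - (4 x 60 + 19) = 387 - 259 = 128 minutes
= 2 hours and 8 minutes

Final answer: 2 hours and 8 minutes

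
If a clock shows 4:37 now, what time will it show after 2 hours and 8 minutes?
Starting time: 4:37
Adding 8 minutes to 37 minutes: 37 + 8 = 45 minutes
Adding 2 hours: 4 + 2 = 6
Final time: 6:45

Final answer: 6:45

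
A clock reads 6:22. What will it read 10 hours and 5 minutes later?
Starting time: 6:22
Adding 5 minutes to 22 minutes: 22 + 5 = 27 minutes
Adding 10 hours: 6 + 10 = 16 - 12 = 4
Final time: 4:27

Final answer: 4:27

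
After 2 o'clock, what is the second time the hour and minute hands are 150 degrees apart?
At t minutes past 2:00, the hour hand is at 30 x 2 + 0.5t degrees and the minute hand is at 6t degrees.
The smaller angle between them is 150 degrees when |30H - 5.5t| = 150 or |30H - 5.5t| = 210.
With H = 2, solve 30 x 2 - 5.5t = +/- target for each target:
  t = (30 x 2 - 150) / 5.5 = -16.36 (outside (0, 60))
  t = (30 x 2 + 150) / 5.5 = 38.18
  t = (30 x 2 - 210) / 5.5 = -27.27 (outside (0, 60))
  t = (30 x 2 + 210) / 5.5 = 49.09
Valid solutions in (0, 60): {38.18, 49.09} minutes.
The second occurrence is t = 49.09 minutes.
The hands form a 150-degree angle at 49.09 minutes past 2:00.

Final answer: 49.09 minutes past 2:00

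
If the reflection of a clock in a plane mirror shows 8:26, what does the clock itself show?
Reflection across the vertical (12-6) axis maps a hand at angle A degrees to (360 - A) degrees, which sends a reading of T minutes past 12:00 to (720 - T) minutes past 12:00.
Mirror reads 8:26 = 506 minutes past 12:00.
Actual time: (720 - 506) mod 720 = 214 minutes = 3:34.

Final answer: 3:34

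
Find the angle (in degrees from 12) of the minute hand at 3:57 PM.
The minute hand moves 6 degrees per minute.
At 3:57: 57 x 6 = 342 degrees

Final answer: 342 degrees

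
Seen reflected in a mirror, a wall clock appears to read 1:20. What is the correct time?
Reflection across the vertical (12-6) axis maps a hand at angle A degrees to (360 - A) degrees, which sends a reading of T minutes past 12:00 to (720 - T) minutes past 12:00.
Mirror reads 1:20 = 80 minutes past 12:00.
Actual time: (720 - 80) mod 720 = 640 minutes = 10:40.

Final answer: 10:40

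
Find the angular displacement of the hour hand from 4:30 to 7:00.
The hour hand moves 0.5 degrees per minute.
Time elapsed: 7:00 - 4:30 = 150 minutes
Angular displacement: 150 x 0.5 = 75 degrees

Final answer: 75 degrees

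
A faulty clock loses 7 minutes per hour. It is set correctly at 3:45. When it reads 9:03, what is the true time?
For every 60 true minutes, the faulty clock advances 53 minutes, so 1 faulty-clock minute corresponds to 60/53 true minutes.
From 3:45 to 9:03 on the faulty dial is 318 minutes.
True elapsed: 318 x 60/53 = 360 minutes = 6 hours.
True time: 3:45 + 6 hours = 9:45.

Final answer: 9:45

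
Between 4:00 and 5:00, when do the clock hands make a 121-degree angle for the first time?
At t minutes past 4:00, the hour hand is at 30 x 4 + 0.5t degrees and the minute hand is at 6t degrees.
The smaller angle between them is 121 degrees when |30H - 5.5t| = 121 or |30H - 5.5t| = 239.
With H = 4, solve 30 x 4 - 5.5t = +/- target for each target:
  t = (30 x 4 - 121) / 5.5 = -0.18 (outside (0, 60))
  t = (30 x 4 + 121) / 5.5 = 43.82
  t = (30 x 4 - 239) / 5.5 = -21.64 (outside (0, 60))
  t = (30 x 4 + 239) / 5.5 = 65.27 (outside (0, 60))
Valid solutions in (0, 60): {43.82} minutes.
The first occurrence is t = 43.82 minutes.
The hands form a 121-degree angle at 43.82 minutes past 4:00.

Final answer: 43.82 minutes past 4:00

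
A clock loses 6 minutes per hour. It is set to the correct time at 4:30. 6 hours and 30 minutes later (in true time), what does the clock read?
For every 60 true minutes, the faulty clock advances 60 - 6 = 54 minutes.
True elapsed: 6 hours and 30 minutes = 390 minutes.
Faulty clock advances: 390 x 54/60 = 351 minutes (drift: 39 minutes behind).
Shown time: 4:30 + 351 minutes = 10:21.

Final answer: 10:21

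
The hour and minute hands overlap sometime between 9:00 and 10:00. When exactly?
The minute hand gains 5.5 degrees per minute on the hour hand.
At 9:00, the hour hand is at 270 degrees and the minute hand is at 0 degrees.
The gap is 270 degrees. Time to close: 270/5.5 = 60 x 9/11 = 49.09 minutes.
The hands overlap at 49.09 minutes past 9:00.

Final answer: 49.09 minutes past 9:00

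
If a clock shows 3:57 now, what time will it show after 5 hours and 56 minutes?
Starting time: 3:57
Adding 56 minutes to 57 minutes: 57 + 56 = 113 minutes = 1 hour and 53 minutes
Adding 5 hours: 3 + 5 + 1 (carry) = 9
Final time: 9:53

Final answer: 9:53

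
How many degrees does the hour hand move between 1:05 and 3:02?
The hour hand moves 0.5 degrees per minute.
Time elapsed: 3:02 - 1:05 = 117 minutes
Angular displacement: 117 x 0.5 = 58.5 degrees

Final answer: 58.5 degrees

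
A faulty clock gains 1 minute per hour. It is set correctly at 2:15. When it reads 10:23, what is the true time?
For every 60 true minutes, the faulty clock advances 61 minutes, so 1 faulty-clock minute corresponds to 60/61 true minutes.
From 2:15 to 10:23 on the faulty dial is 488 minutes.
True elapsed: 488 x 60/61 = 480 minutes = 8 hours.
True time: 2:15 + 8 hours = 10:15.

Final answer: 10:15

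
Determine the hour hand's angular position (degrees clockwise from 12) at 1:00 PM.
The hour hand moves 30 degrees per hour and 0.5 degrees per minute.
At 1:00: (1) x 30 + 0 x 0.5 = 30 + 0 = 30 degrees

Final answer: 30 degrees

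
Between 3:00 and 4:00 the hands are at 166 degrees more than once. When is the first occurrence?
At t minutes past 3:00, the hour hand is at 30 x 3 + 0.5t degrees and the minute hand is at 6t degrees.
The smaller angle between them is 166 degrees when |30H - 5.5t| = 166 or |30H - 5.5t| = 194.
With H = 3, solve 30 x 3 - 5.5t = +/- target for each target:
  t = (30 x 3 - 166) / 5.5 = -13.82 (outside (0, 60))
  t = (30 x 3 + 166) / 5.5 = 46.55
  t = (30 x 3 - 194) / 5.5 = -18.91 (outside (0, 60))
  t = (30 x 3 + 194) / 5.5 = 51.64
Valid solutions in (0, 60): {46.55, 51.64} minutes.
The first occurrence is t = 46.55 minutes.
The hands form a 166-degree angle at 46.55 minutes past 3:00.

Final answer: 46.55 minutes past 3:00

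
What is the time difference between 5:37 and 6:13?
From 5:37 to 6:13:
(6 x 60 + 13) - (5 x 60 + 37) = 373 - 337 = 36 minutes
= 36 minutes

Final answer: 36 minutes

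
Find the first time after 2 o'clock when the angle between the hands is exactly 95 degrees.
At t minutes past 2:00, the hour hand is at 30 x 2 + 0.5t degrees and the minute hand is at 6t degrees.
The smaller angle between them is 95 degrees when |30H - 5.5t| = 95 or |30H - 5.5t| = 265.
With H = 2, solve 30 x 2 - 5.5t = +/- target for each target:
  t = (30 x 2 - 95) / 5.5 = -6.36 (outside (0, 60))
  t = (30 x 2 + 95) / 5.5 = 28.18
  t = (30 x 2 - 265) / 5.5 = -37.27 (outside (0, 60))
  t = (30 x 2 + 265) / 5.5 = 59.09
Valid solutions in (0, 60): {28.18, 59.09} minutes.
The first occurrence is t = 28.18 minutes.
The hands form a 95-degree angle at 28.18 minutes past 2:00.

Final answer: 28.18 minutes past 2:00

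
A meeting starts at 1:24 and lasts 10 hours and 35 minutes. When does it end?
Starting time: 1:24
Adding 35 minutes to 24 minutes: 24 + 35 = 59 minutes
Adding 10 hours: 1 + 10 = 11
Final time: 11:59

Final answer: 11:59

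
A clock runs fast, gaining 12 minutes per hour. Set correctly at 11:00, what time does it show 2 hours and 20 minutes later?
For every 60 true minutes, the faulty clock advances 60 + 12 = 72 minutes.
True elapsed: 2 hours and 20 minutes = 140 minutes.
Faulty clock advances: 140 x 72/60 = 168 minutes (drift: 28 minutes ahead).
Shown time: 11:00 + 168 minutes = 1:48.

Final answer: 1:48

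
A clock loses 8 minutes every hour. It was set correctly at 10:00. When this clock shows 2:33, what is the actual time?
For every 60 true minutes, the faulty clock advances 52 minutes, so 1 faulty-clock minute corresponds to 60/52 true minutes.
From 10:00 to 2:33 on the faulty dial is 273 minutes.
True elapsed: 273 x 60/52 = 315 minutes = 5 hours and 15 minutes.
True time: 10:00 + 5 hours and 15 minutes = 3:15.

Final answer: 3:15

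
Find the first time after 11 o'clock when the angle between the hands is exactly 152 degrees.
At t minutes past 11:00, the hour hand is at 30 x 11 + 0.5t degrees and the minute hand is at 6t degrees.
The smaller angle between them is 152 degrees when |30H - 5.5t| = 152 or |30H - 5.5t| = 208.
With H = 11, solve 30 x 11 - 5.5t = +/- target for each target:
  t = (30 x 11 - 152) / 5.5 = 32.36
  t = (30 x 11 + 152) / 5.5 = 87.64 (outside (0, 60))
  t = (30 x 11 - 208) / 5.5 = 22.18
  t = (30 x 11 + 208) / 5.5 = 97.82 (outside (0, 60))
Valid solutions in (0, 60): {22.18, 32.36} minutes.
The first occurrence is t = 22.18 minutes.
The hands form a 152-degree angle at 22.18 minutes past 11:00.

Final answer: 22.18 minutes past 11:00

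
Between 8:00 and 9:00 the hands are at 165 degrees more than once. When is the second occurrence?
At t minutes past 8:00, the hour hand is at 30 x 8 + 0.5t degrees and the minute hand is at 6t degrees.
The smaller angle between them is 165 degrees when |30H - 5.5t| = 165 or |30H - 5.5t| = 195.
With H = 8, solve 30 x 8 - 5.5t = +/- target for each target:
  t = (30 x 8 - 165) / 5.5 = 13.64
  t = (30 x 8 + 165) / 5.5 = 73.64 (outside (0, 60))
  t = (30 x 8 - 195) / 5.5 = 8.18
  t = (30 x 8 + 195) / 5.5 = 79.09 (outside (0, 60))
Valid solutions in (0, 60): {8.18, 13.64} minutes.
The second occurrence is t = 13.64 minutes.
The hands form a 165-degree angle at 13.64 minutes past 8:00.

Final answer: 13.64 minutes past 8:00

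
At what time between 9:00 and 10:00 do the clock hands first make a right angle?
At t minutes past 9:00, the hour hand is at 30 x 9 + 0.5t degrees and the minute hand is at 6t degrees.
The smaller angle between them is 90 degrees when |30H - 5.5t| = 90 or |30H - 5.5t| = 270.
With H = 9, solve 30 x 9 - 5.5t = +/- target for each target:
  t = (30 x 9 - 90) / 5.5 = 32.73
  t = (30 x 9 + 90) / 5.5 = 65.45 (outside (0, 60))
  t = (30 x 9 - 270) / 5.5 = 0 (outside (0, 60))
  t = (30 x 9 + 270) / 5.5 = 98.18 (outside (0, 60))
Valid solutions in (0, 60): {32.73} minutes.
First occurrence: t = 32.73 minutes.
The hands are at right angles at 32.73 minutes past 9:00.

Final answer: 32.73 minutes past 9:00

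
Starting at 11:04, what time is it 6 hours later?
Starting time: 11:04
Adding 0 minutes to 4 minutes: 4 + 0 = 4 minutes
Adding 6 hours: 11 + 6 = 17 - 12 = 5
Final time: 5:04

Final answer: 5:04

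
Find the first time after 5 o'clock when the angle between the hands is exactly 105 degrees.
At t minutes past 5:00, the hour hand is at 30 x 5 + 0.5t degrees and the minute hand is at 6t degrees.
The smaller angle between them is 105 degrees when |30H - 5.5t| = 105 or |30H - 5.5t| = 255.
With H = 5, solve 30 x 5 - 5.5t = +/- target for each target:
  t = (30 x 5 - 105) / 5.5 = 8.18
  t = (30 x 5 + 105) / 5.5 = 46.36
  t = (30 x 5 - 255) / 5.5 = -19.09 (outside (0, 60))
  t = (30 x 5 + 255) / 5.5 = 73.64 (outside (0, 60))
Valid solutions in (0, 60): {8.18, 46.36} minutes.
The first occurrence is t = 8.18 minutes.
The hands form a 105-degree angle at 8.18 minutes past 5:00.

Final answer: 8.18 minutes past 5:00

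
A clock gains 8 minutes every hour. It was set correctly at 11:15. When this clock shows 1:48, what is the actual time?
For every 60 true minutes, the faulty clock advances 68 minutes, so 1 faulty-clock minute corresponds to 60/68 true minutes.
From 11:15 to 1:48 on the faulty dial is 153 minutes.
True elapsed: 153 x 60/68 = 135 minutes = 2 hours and 15 minutes.
True time: 11:15 + 2 hours and 15 minutes = 1:30.

Final answer: 1:30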